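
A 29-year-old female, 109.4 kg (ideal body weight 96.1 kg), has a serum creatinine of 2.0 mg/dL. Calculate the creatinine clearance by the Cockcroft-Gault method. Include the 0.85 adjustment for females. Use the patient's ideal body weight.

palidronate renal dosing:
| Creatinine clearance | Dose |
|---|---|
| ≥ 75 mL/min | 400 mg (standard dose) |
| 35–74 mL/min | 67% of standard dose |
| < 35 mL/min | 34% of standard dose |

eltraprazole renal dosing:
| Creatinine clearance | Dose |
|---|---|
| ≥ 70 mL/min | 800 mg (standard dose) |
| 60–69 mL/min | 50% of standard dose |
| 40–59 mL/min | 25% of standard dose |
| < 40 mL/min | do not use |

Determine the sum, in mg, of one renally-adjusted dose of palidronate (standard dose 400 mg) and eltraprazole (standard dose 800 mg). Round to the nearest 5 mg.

CrCl = (140 − 29) × 96.1 / (72 × 2) × 0.85 = 10667.1 / 144.00 × 0.85 ≈ 63.0 mL/min
CrCl ≈ 63 mL/min.
palidronate: 35–74 mL/min → 67% of 400 mg = 268 mg.
eltraprazole: 60–69 mL/min → 50% of 800 mg = 400 mg.
Total = 268 + 400 = 668 mg.

670 mg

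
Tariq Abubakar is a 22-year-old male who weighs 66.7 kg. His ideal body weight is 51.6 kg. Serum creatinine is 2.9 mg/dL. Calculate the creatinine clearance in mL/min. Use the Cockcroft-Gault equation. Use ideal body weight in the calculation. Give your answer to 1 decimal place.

CrCl = (140 − 22) × 51.6 / (72 × 2.9) = 6088.8 / 208.80 ≈ 29.2 mL/min

29.2 mL/min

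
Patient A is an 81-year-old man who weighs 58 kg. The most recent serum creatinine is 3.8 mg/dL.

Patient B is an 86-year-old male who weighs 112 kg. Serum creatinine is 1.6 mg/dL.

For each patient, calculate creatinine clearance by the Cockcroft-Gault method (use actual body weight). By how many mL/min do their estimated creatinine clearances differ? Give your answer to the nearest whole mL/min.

40 mL/min

Patient A: CrCl = (140 − 81) × 58 / (72 × 3.8) = 3422.0 / 273.60 ≈ 12.5 mL/min
Patient B: CrCl = (140 − 86) × 112 / (72 × 1.6) = 6048.0 / 115.20 ≈ 52.5 mL/min
|12.5 − 52.5| = 40.0 mL/min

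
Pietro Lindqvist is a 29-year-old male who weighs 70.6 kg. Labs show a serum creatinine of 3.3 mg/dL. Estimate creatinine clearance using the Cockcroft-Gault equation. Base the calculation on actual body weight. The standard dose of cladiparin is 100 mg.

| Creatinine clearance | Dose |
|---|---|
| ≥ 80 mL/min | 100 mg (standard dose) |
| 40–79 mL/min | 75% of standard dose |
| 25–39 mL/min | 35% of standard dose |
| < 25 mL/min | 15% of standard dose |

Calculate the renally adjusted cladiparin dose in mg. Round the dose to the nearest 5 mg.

CrCl = (140 − 29) × 70.6 / (72 × 3.3) = 7836.6 / 237.60 ≈ 33.0 mL/min
CrCl ≈ 33 mL/min → bracket 25–39 mL/min.
35% of 100 mg = 35 mg

35 mg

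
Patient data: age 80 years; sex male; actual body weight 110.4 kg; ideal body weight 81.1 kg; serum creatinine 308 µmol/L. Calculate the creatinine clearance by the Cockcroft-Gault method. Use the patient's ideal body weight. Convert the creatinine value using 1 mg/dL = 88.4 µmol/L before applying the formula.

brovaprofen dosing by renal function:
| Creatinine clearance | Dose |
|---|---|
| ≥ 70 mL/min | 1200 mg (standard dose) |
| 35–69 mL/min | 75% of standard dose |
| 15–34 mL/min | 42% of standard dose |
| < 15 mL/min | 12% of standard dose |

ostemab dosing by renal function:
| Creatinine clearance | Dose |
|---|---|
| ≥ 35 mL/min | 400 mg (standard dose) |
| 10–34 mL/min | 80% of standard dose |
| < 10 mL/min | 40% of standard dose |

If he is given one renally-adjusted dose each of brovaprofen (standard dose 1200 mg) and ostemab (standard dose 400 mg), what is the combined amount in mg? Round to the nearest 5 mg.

825 mg

SCr = 308 / 88.4 = 3.484 mg/dL
CrCl = (140 − 80) × 81.1 / (72 × 3.484) = 4866.0 / 250.85 ≈ 19.4 mL/min
CrCl ≈ 19 mL/min.
brovaprofen: 15–34 mL/min → 42% of 1200 mg = 504 mg.
ostemab: 10–34 mL/min → 80% of 400 mg = 320 mg.
Total = 504 + 320 = 824 mg.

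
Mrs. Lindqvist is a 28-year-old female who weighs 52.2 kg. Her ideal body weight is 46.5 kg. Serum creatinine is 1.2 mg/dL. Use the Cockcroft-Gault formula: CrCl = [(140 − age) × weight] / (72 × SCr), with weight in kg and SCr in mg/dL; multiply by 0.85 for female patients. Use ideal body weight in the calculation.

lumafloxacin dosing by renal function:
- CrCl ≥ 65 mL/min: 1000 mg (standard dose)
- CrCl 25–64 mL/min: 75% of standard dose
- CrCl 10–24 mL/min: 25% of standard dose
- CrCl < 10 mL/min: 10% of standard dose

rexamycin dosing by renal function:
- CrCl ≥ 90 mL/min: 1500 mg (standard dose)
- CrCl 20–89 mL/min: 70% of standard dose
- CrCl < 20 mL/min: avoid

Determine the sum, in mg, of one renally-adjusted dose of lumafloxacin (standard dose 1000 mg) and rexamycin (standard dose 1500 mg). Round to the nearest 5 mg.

1800 mg

CrCl = (140 − 28) × 46.5 / (72 × 1.2) × 0.85 = 5208.0 / 86.40 × 0.85 ≈ 51.2 mL/min
CrCl ≈ 51 mL/min.
lumafloxacin: 25–64 mL/min → 75% of 1000 mg = 750 mg.
rexamycin: 20–89 mL/min → 70% of 1500 mg = 1050 mg.
Total = 750 + 1050 = 1800 mg.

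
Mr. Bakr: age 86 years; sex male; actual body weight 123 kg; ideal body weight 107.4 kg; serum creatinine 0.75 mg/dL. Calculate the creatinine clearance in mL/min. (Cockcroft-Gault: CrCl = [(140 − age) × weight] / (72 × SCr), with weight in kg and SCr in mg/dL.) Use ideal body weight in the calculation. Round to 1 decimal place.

107.4 mL/min

CrCl = (140 − 86) × 107.4 / (72 × 0.75) = 5799.6 / 54.00 ≈ 107.4 mL/min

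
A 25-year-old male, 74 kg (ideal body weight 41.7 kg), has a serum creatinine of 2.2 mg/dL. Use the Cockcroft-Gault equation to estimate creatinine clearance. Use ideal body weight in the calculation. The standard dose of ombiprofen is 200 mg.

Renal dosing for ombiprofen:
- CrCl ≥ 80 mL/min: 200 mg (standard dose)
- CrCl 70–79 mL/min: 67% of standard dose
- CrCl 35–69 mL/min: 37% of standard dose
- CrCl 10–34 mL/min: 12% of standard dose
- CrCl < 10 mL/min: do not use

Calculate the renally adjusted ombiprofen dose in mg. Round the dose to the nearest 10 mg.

20 mg

CrCl = (140 − 25) × 41.7 / (72 × 2.2) = 4795.5 / 158.40 ≈ 30.3 mL/min
CrCl ≈ 30 mL/min → bracket 10–34 mL/min.
12% of 200 mg = 24 mg → 20 mg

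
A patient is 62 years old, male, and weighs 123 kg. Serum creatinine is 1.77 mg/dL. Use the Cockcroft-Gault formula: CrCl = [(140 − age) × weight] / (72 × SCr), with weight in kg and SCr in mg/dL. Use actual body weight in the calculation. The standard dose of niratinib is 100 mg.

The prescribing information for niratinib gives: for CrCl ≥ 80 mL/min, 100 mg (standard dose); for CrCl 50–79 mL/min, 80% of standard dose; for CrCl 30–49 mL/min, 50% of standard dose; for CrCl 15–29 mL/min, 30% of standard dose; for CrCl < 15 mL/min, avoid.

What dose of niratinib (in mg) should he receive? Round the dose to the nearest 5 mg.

CrCl = (140 − 62) × 123 / (72 × 1.77) = 9594.0 / 127.44 ≈ 75.3 mL/min
CrCl ≈ 75 mL/min → bracket 50–79 mL/min.
80% of 100 mg = 80 mg

80 mg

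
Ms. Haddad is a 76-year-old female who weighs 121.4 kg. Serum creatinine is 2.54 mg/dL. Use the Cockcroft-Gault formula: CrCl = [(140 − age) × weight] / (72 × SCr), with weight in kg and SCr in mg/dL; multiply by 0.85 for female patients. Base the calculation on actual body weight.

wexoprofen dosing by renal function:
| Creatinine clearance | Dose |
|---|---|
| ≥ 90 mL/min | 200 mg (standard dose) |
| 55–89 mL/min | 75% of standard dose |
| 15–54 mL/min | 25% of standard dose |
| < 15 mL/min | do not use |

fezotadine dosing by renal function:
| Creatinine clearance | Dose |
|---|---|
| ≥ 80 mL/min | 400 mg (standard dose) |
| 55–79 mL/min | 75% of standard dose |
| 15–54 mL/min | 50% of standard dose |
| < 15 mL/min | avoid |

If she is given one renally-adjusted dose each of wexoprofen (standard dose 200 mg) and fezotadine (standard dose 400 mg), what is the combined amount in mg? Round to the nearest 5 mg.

CrCl = (140 − 76) × 121.4 / (72 × 2.54) × 0.85 = 7769.6 / 182.88 × 0.85 ≈ 36.1 mL/min
CrCl ≈ 36 mL/min.
wexoprofen: 15–54 mL/min → 25% of 200 mg = 50 mg.
fezotadine: 15–54 mL/min → 50% of 400 mg = 200 mg.
Total = 50 + 200 = 250 mg.

250 mg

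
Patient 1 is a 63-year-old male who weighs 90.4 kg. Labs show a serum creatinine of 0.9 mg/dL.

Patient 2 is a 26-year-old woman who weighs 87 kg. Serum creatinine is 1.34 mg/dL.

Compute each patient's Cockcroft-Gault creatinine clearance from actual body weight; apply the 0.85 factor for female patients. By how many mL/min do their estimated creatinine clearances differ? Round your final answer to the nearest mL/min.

Patient 1: CrCl = (140 − 63) × 90.4 / (72 × 0.9) = 6960.8 / 64.80 ≈ 107.4 mL/min
Patient 2: CrCl = (140 − 26) × 87 / (72 × 1.34) × 0.85 = 9918.0 / 96.48 × 0.85 ≈ 87.4 mL/min
|107.4 − 87.4| = 20.0 mL/min

20 mL/min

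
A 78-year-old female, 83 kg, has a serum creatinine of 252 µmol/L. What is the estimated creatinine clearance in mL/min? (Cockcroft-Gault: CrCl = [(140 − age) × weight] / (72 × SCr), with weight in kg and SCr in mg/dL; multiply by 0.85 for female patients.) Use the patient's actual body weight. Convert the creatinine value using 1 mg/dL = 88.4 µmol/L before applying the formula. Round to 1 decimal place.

SCr = 252 / 88.4 = 2.851 mg/dL
CrCl = (140 − 78) × 83 / (72 × 2.851) × 0.85 = 5146.0 / 205.27 × 0.85 ≈ 21.3 mL/min

21.3 mL/min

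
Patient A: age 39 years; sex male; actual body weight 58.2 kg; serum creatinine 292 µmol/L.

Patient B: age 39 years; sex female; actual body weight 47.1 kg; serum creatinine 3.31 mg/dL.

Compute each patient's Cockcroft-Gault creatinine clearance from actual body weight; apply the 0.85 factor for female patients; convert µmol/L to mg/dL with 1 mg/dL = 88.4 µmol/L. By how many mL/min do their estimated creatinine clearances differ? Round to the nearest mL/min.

8 mL/min

Patient A: SCr = 292 / 88.4 = 3.303 mg/dL
Patient A: CrCl = (140 − 39) × 58.2 / (72 × 3.303) = 5878.2 / 237.82 ≈ 24.7 mL/min
Patient B: CrCl = (140 − 39) × 47.1 / (72 × 3.31) × 0.85 = 4757.1 / 238.32 × 0.85 ≈ 17.0 mL/min
|24.7 − 17.0| = 7.7 mL/min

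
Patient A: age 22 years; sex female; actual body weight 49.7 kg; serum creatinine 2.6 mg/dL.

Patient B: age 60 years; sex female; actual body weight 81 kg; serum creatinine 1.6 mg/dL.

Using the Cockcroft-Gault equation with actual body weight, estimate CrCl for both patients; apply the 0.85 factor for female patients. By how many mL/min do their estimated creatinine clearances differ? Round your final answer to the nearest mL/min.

Patient A: CrCl = (140 − 22) × 49.7 / (72 × 2.6) × 0.85 = 5864.6 / 187.20 × 0.85 ≈ 26.6 mL/min
Patient B: CrCl = (140 − 60) × 81 / (72 × 1.6) × 0.85 = 6480.0 / 115.20 × 0.85 ≈ 47.8 mL/min
|26.6 − 47.8| = 21.2 mL/min

21 mL/min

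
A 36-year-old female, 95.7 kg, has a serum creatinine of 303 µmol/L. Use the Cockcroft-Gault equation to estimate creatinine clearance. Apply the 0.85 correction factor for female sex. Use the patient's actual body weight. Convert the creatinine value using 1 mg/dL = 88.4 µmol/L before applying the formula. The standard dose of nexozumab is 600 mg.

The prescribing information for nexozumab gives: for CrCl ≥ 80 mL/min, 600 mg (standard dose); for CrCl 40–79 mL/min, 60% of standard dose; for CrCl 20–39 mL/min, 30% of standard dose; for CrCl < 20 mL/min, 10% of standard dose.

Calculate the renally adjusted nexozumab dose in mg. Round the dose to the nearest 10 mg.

SCr = 303 / 88.4 = 3.428 mg/dL
CrCl = (140 − 36) × 95.7 / (72 × 3.428) × 0.85 = 9952.8 / 246.82 × 0.85 ≈ 34.3 mL/min
CrCl ≈ 34 mL/min → bracket 20–39 mL/min.
30% of 600 mg = 180 mg

180 mg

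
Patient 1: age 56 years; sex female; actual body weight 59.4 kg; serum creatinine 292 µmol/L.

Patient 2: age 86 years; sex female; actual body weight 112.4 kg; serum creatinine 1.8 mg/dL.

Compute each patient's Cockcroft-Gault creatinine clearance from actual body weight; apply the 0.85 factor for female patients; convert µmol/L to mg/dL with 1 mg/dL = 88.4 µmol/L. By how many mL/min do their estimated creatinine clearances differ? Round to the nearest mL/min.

Patient 1: SCr = 292 / 88.4 = 3.303 mg/dL
Patient 1: CrCl = (140 − 56) × 59.4 / (72 × 3.303) × 0.85 = 4989.6 / 237.82 × 0.85 ≈ 17.8 mL/min
Patient 2: CrCl = (140 − 86) × 112.4 / (72 × 1.8) × 0.85 = 6069.6 / 129.60 × 0.85 ≈ 39.8 mL/min
|17.8 − 39.8| = 22.0 mL/min

22 mL/min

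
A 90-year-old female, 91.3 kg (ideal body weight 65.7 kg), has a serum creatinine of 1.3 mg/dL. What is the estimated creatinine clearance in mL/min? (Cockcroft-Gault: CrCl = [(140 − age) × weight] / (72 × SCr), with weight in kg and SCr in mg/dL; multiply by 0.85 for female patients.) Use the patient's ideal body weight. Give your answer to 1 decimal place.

CrCl = (140 − 90) × 65.7 / (72 × 1.3) × 0.85 = 3285.0 / 93.60 × 0.85 ≈ 29.8 mL/min

29.8 mL/min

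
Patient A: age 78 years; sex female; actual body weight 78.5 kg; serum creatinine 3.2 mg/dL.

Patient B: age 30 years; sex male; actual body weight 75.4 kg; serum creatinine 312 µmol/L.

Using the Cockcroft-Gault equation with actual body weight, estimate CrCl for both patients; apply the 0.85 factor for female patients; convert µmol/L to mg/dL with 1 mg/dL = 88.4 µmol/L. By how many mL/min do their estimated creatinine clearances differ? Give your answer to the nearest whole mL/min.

15 mL/min

Patient A: CrCl = (140 − 78) × 78.5 / (72 × 3.2) × 0.85 = 4867.0 / 230.40 × 0.85 ≈ 18.0 mL/min
Patient B: SCr = 312 / 88.4 = 3.529 mg/dL
Patient B: CrCl = (140 − 30) × 75.4 / (72 × 3.529) = 8294.0 / 254.09 ≈ 32.6 mL/min
|18.0 − 32.6| = 14.6 mL/min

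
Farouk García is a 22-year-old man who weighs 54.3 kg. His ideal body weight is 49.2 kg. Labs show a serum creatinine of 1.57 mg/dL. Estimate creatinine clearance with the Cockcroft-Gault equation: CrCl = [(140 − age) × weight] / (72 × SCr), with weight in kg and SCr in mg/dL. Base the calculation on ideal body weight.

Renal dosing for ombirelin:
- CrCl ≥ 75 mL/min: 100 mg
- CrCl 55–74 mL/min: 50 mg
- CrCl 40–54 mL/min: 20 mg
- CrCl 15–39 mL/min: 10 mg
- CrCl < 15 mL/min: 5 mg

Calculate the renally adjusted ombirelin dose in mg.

CrCl = (140 − 22) × 49.2 / (72 × 1.57) = 5805.6 / 113.04 ≈ 51.4 mL/min
CrCl ≈ 51 mL/min → bracket 40–54 mL/min.
Dose for this bracket: 20 mg.

20 mg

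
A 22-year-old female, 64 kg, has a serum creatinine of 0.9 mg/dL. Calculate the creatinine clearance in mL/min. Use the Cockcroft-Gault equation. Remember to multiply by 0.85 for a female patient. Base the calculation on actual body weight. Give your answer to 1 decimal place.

99.1 mL/min

CrCl = (140 − 22) × 64 / (72 × 0.9) × 0.85 = 7552.0 / 64.80 × 0.85 ≈ 99.1 mL/min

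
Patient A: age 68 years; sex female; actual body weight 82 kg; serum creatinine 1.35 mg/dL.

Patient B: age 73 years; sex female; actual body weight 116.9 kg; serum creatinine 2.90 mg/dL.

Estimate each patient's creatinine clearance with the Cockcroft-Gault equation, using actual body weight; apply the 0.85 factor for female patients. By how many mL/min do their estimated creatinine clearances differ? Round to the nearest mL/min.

20 mL/min

Patient A: CrCl = (140 − 68) × 82 / (72 × 1.35) × 0.85 = 5904.0 / 97.20 × 0.85 ≈ 51.6 mL/min
Patient B: CrCl = (140 − 73) × 116.9 / (72 × 2.9) × 0.85 = 7832.3 / 208.80 × 0.85 ≈ 31.9 mL/min
|51.6 − 31.9| = 19.7 mL/min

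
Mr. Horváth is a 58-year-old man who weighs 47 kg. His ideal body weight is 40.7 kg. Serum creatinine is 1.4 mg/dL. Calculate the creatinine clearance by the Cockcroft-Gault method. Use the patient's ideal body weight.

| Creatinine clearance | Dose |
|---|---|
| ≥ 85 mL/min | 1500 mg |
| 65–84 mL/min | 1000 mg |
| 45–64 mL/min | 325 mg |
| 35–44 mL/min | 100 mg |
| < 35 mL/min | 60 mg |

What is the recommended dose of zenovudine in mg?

60 mg

CrCl = (140 − 58) × 40.7 / (72 × 1.4) = 3337.4 / 100.80 ≈ 33.1 mL/min
CrCl ≈ 33 mL/min → bracket < 35 mL/min.
Dose for this bracket: 60 mg.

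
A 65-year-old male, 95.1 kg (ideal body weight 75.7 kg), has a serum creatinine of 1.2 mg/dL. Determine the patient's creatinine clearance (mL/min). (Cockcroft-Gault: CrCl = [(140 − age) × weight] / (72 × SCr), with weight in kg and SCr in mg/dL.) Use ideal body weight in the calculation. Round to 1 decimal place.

CrCl = (140 − 65) × 75.7 / (72 × 1.2) = 5677.5 / 86.40 ≈ 65.7 mL/min

65.7 mL/min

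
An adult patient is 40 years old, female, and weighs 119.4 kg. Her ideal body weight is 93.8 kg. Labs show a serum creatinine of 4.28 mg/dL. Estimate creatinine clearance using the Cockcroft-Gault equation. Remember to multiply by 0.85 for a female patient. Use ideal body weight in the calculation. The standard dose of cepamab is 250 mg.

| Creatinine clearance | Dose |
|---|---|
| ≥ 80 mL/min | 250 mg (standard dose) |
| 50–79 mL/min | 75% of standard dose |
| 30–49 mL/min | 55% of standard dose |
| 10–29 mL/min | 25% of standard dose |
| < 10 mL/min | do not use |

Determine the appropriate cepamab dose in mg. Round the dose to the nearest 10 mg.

CrCl = (140 − 40) × 93.8 / (72 × 4.28) × 0.85 = 9380.0 / 308.16 × 0.85 ≈ 25.9 mL/min
CrCl ≈ 26 mL/min → bracket 10–29 mL/min.
25% of 250 mg = 62.5 mg → 60 mg

60 mg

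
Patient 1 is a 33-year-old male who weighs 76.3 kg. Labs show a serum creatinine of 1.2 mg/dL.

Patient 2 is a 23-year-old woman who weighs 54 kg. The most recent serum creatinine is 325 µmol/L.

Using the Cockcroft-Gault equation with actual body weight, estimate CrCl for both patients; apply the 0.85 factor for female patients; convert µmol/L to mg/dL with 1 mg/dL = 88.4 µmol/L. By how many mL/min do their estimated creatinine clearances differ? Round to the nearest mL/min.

Patient 1: CrCl = (140 − 33) × 76.3 / (72 × 1.2) = 8164.1 / 86.40 ≈ 94.5 mL/min
Patient 2: SCr = 325 / 88.4 = 3.676 mg/dL
Patient 2: CrCl = (140 − 23) × 54 / (72 × 3.676) × 0.85 = 6318.0 / 264.67 × 0.85 ≈ 20.3 mL/min
|94.5 − 20.3| = 74.2 mL/min

74 mL/min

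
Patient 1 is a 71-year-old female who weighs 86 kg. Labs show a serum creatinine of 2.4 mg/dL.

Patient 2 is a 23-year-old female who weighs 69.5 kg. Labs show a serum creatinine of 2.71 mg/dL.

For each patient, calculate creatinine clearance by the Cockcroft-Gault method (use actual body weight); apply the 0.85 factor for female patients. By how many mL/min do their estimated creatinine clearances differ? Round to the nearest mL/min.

Patient 1: CrCl = (140 − 71) × 86 / (72 × 2.4) × 0.85 = 5934.0 / 172.80 × 0.85 ≈ 29.2 mL/min
Patient 2: CrCl = (140 − 23) × 69.5 / (72 × 2.71) × 0.85 = 8131.5 / 195.12 × 0.85 ≈ 35.4 mL/min
|29.2 − 35.4| = 6.2 mL/min

6 mL/min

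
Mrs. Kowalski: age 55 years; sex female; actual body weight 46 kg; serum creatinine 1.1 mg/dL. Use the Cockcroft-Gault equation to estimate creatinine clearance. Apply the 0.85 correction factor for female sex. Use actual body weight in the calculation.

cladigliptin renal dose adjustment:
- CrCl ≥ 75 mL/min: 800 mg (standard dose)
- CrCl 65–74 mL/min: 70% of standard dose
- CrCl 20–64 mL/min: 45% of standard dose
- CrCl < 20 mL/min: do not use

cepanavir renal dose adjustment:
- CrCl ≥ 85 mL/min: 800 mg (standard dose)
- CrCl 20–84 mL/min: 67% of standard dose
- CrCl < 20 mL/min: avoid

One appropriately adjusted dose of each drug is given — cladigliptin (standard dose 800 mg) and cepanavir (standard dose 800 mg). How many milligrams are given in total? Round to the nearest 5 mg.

895 mg

CrCl = (140 − 55) × 46 / (72 × 1.1) × 0.85 = 3910.0 / 79.20 × 0.85 ≈ 42.0 mL/min
CrCl ≈ 42 mL/min.
cladigliptin: 20–64 mL/min → 45% of 800 mg = 360 mg.
cepanavir: 20–84 mL/min → 67% of 800 mg = 536 mg.
Total = 360 + 536 = 896 mg.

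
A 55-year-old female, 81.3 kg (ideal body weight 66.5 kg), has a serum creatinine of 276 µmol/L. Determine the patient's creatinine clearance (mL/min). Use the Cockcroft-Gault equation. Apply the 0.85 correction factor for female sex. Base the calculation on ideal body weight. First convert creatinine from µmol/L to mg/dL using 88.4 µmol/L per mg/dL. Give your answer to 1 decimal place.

SCr = 276 / 88.4 = 3.122 mg/dL
CrCl = (140 − 55) × 66.5 / (72 × 3.122) × 0.85 = 5652.5 / 224.78 × 0.85 ≈ 21.4 mL/min

21.4 mL/min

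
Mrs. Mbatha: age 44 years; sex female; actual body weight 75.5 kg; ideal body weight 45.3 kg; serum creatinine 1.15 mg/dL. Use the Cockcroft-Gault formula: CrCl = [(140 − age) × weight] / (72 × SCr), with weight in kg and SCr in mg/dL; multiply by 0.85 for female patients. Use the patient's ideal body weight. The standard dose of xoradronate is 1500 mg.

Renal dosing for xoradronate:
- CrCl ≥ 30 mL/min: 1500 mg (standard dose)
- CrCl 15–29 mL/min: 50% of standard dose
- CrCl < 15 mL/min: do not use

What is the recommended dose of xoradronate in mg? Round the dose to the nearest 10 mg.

CrCl = (140 − 44) × 45.3 / (72 × 1.15) × 0.85 = 4348.8 / 82.80 × 0.85 ≈ 44.6 mL/min
CrCl ≈ 45 mL/min → bracket ≥ 30 mL/min.
100% of 1500 mg = 1500 mg

1500 mg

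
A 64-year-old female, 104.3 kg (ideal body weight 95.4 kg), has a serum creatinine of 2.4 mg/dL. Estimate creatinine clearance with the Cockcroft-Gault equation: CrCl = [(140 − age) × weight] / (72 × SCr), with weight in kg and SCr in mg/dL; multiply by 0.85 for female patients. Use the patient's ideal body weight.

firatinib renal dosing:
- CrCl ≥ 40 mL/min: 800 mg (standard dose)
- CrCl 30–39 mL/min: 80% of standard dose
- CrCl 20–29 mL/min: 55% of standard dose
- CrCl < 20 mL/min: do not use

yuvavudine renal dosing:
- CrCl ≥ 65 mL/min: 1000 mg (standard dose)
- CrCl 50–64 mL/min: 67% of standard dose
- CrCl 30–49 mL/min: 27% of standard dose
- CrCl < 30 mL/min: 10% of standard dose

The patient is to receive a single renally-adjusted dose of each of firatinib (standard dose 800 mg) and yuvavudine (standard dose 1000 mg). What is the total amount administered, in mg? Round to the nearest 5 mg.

910 mg

CrCl = (140 − 64) × 95.4 / (72 × 2.4) × 0.85 = 7250.4 / 172.80 × 0.85 ≈ 35.7 mL/min
CrCl ≈ 36 mL/min.
firatinib: 30–39 mL/min → 80% of 800 mg = 640 mg.
yuvavudine: 30–49 mL/min → 27% of 1000 mg = 270 mg.
Total = 640 + 270 = 910 mg.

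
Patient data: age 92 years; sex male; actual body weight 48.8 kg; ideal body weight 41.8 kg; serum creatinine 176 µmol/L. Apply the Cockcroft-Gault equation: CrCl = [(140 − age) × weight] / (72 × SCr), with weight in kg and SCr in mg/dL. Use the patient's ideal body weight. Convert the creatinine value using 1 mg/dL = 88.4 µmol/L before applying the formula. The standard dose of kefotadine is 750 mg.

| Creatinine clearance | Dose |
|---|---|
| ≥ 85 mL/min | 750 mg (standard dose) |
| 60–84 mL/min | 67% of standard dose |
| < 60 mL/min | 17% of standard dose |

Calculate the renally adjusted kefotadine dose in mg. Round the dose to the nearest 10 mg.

SCr = 176 / 88.4 = 1.991 mg/dL
CrCl = (140 − 92) × 41.8 / (72 × 1.991) = 2006.4 / 143.35 ≈ 14.0 mL/min
CrCl ≈ 14 mL/min → bracket < 60 mL/min.
17% of 750 mg = 127.5 mg → 130 mg

130 mg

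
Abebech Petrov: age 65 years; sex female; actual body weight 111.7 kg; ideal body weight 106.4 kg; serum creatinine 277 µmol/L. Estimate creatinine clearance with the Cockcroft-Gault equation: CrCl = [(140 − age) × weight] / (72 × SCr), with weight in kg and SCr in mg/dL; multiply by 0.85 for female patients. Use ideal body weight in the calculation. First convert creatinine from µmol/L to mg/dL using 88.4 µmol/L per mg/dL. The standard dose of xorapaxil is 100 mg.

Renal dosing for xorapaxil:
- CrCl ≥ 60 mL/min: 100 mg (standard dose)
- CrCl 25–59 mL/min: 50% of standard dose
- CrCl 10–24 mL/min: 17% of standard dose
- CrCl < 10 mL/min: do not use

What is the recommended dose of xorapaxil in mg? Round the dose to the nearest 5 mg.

50 mg

SCr = 277 / 88.4 = 3.133 mg/dL
CrCl = (140 − 65) × 106.4 / (72 × 3.133) × 0.85 = 7980.0 / 225.58 × 0.85 ≈ 30.1 mL/min
CrCl ≈ 30 mL/min → bracket 25–59 mL/min.
50% of 100 mg = 50 mg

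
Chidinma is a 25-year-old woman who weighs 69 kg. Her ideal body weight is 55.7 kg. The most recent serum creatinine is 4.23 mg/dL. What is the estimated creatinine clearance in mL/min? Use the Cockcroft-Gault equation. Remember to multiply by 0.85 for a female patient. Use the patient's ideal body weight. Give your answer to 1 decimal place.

17.9 mL/min

CrCl = (140 − 25) × 55.7 / (72 × 4.23) × 0.85 = 6405.5 / 304.56 × 0.85 ≈ 17.9 mL/min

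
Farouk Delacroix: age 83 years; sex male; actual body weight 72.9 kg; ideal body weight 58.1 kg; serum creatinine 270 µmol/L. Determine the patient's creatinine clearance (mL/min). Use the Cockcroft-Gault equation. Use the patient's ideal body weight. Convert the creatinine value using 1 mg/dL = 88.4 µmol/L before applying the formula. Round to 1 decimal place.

SCr = 270 / 88.4 = 3.054 mg/dL
CrCl = (140 − 83) × 58.1 / (72 × 3.054) = 3311.7 / 219.89 ≈ 15.1 mL/min

15.1 mL/min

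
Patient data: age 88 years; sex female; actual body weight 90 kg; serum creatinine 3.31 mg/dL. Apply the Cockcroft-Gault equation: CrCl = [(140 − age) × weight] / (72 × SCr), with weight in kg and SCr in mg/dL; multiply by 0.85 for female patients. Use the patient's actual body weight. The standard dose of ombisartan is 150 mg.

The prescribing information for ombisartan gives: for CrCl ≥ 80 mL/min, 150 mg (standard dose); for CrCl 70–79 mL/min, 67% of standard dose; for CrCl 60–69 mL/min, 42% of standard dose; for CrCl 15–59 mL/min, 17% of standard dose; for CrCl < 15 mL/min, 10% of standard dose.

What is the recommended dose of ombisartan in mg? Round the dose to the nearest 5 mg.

CrCl = (140 − 88) × 90 / (72 × 3.31) × 0.85 = 4680.0 / 238.32 × 0.85 ≈ 16.7 mL/min
CrCl ≈ 17 mL/min → bracket 15–59 mL/min.
17% of 150 mg = 25.5 mg → 25 mg

25 mg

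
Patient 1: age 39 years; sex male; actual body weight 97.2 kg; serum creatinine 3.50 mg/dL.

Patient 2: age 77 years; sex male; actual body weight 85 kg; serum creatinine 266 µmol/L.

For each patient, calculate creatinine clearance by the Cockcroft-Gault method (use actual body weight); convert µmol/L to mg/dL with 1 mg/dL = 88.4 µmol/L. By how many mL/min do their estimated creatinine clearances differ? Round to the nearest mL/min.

14 mL/min

Patient 1: CrCl = (140 − 39) × 97.2 / (72 × 3.5) = 9817.2 / 252.00 ≈ 39.0 mL/min
Patient 2: SCr = 266 / 88.4 = 3.009 mg/dL
Patient 2: CrCl = (140 − 77) × 85 / (72 × 3.009) = 5355.0 / 216.65 ≈ 24.7 mL/min
|39.0 − 24.7| = 14.3 mL/min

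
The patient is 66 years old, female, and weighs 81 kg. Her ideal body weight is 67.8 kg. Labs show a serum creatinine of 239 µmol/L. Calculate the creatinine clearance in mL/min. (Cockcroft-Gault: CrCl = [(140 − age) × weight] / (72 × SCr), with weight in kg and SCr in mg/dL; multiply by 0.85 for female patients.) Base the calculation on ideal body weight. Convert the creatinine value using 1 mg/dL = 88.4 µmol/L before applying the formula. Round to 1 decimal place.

21.9 mL/min

SCr = 239 / 88.4 = 2.704 mg/dL
CrCl = (140 − 66) × 67.8 / (72 × 2.704) × 0.85 = 5017.2 / 194.69 × 0.85 ≈ 21.9 mL/min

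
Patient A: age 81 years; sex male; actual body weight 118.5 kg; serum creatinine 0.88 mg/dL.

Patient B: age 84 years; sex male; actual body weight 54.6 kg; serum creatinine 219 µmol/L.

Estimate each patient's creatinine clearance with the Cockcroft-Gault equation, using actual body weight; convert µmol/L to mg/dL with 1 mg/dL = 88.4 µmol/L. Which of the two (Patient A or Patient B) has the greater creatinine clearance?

Patient A: CrCl = (140 − 81) × 118.5 / (72 × 0.88) = 6991.5 / 63.36 ≈ 110.3 mL/min
Patient B: SCr = 219 / 88.4 = 2.477 mg/dL
Patient B: CrCl = (140 − 84) × 54.6 / (72 × 2.477) = 3057.6 / 178.34 ≈ 17.1 mL/min
110.3 vs 17.1 mL/min → Patient A is higher.

Patient A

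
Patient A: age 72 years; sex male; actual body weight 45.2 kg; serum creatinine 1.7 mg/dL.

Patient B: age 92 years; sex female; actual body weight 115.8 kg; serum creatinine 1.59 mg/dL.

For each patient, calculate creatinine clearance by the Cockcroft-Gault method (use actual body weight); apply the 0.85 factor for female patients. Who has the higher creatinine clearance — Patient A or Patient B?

Patient A: CrCl = (140 − 72) × 45.2 / (72 × 1.7) = 3073.6 / 122.40 ≈ 25.1 mL/min
Patient B: CrCl = (140 − 92) × 115.8 / (72 × 1.59) × 0.85 = 5558.4 / 114.48 × 0.85 ≈ 41.3 mL/min
25.1 vs 41.3 mL/min → Patient B is higher.

Patient B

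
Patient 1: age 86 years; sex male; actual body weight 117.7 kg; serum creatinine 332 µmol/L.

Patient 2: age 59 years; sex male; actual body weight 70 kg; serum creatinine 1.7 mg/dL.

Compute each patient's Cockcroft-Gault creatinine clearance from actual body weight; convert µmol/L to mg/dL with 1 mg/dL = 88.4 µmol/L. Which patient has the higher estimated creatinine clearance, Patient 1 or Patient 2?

Patient 1: SCr = 332 / 88.4 = 3.756 mg/dL
Patient 1: CrCl = (140 − 86) × 117.7 / (72 × 3.756) = 6355.8 / 270.43 ≈ 23.5 mL/min
Patient 2: CrCl = (140 − 59) × 70 / (72 × 1.7) = 5670.0 / 122.40 ≈ 46.3 mL/min
23.5 vs 46.3 mL/min → Patient 2 is higher.

Patient 2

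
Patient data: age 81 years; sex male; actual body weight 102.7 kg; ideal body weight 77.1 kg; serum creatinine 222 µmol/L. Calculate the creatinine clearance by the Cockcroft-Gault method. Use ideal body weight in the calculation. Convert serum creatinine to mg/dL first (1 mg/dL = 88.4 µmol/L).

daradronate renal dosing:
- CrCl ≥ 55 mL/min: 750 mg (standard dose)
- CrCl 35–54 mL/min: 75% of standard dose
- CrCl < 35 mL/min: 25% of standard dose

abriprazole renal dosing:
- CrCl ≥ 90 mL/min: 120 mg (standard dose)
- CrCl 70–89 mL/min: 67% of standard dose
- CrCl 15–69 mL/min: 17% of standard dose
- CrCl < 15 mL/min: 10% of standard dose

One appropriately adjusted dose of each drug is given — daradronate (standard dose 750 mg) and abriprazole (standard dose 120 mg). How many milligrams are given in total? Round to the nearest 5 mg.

SCr = 222 / 88.4 = 2.511 mg/dL
CrCl = (140 − 81) × 77.1 / (72 × 2.511) = 4548.9 / 180.79 ≈ 25.2 mL/min
CrCl ≈ 25 mL/min.
daradronate: < 35 mL/min → 25% of 750 mg = 187.5 mg.
abriprazole: 15–69 mL/min → 17% of 120 mg = 20.4 mg.
Total = 187.5 + 20.4 = 207.9 mg.

210 mg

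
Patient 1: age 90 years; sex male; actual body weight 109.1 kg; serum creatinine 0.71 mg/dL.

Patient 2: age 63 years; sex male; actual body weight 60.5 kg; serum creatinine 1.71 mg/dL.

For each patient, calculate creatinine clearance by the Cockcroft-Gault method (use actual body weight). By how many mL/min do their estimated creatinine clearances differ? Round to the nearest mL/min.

Patient 1: CrCl = (140 − 90) × 109.1 / (72 × 0.71) = 5455.0 / 51.12 ≈ 106.7 mL/min
Patient 2: CrCl = (140 − 63) × 60.5 / (72 × 1.71) = 4658.5 / 123.12 ≈ 37.8 mL/min
|106.7 − 37.8| = 68.9 mL/min

69 mL/min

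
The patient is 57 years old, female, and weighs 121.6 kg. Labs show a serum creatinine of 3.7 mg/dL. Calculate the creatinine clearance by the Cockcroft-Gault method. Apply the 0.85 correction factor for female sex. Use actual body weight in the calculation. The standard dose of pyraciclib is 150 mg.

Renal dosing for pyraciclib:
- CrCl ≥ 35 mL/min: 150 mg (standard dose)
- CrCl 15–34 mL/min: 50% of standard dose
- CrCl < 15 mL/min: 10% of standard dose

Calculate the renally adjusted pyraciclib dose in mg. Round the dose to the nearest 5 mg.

75 mg

CrCl = (140 − 57) × 121.6 / (72 × 3.7) × 0.85 = 10092.8 / 266.40 × 0.85 ≈ 32.2 mL/min
CrCl ≈ 32 mL/min → bracket 15–34 mL/min.
50% of 150 mg = 75 mg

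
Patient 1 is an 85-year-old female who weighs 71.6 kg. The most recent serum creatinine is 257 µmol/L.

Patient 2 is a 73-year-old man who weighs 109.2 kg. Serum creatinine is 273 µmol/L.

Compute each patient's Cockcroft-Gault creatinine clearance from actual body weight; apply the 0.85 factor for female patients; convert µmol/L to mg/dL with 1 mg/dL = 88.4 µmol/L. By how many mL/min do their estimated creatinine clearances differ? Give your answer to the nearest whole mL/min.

Patient 1: SCr = 257 / 88.4 = 2.907 mg/dL
Patient 1: CrCl = (140 − 85) × 71.6 / (72 × 2.907) × 0.85 = 3938.0 / 209.30 × 0.85 ≈ 16.0 mL/min
Patient 2: SCr = 273 / 88.4 = 3.088 mg/dL
Patient 2: CrCl = (140 − 73) × 109.2 / (72 × 3.088) = 7316.4 / 222.34 ≈ 32.9 mL/min
|16.0 − 32.9| = 16.9 mL/min

17 mL/min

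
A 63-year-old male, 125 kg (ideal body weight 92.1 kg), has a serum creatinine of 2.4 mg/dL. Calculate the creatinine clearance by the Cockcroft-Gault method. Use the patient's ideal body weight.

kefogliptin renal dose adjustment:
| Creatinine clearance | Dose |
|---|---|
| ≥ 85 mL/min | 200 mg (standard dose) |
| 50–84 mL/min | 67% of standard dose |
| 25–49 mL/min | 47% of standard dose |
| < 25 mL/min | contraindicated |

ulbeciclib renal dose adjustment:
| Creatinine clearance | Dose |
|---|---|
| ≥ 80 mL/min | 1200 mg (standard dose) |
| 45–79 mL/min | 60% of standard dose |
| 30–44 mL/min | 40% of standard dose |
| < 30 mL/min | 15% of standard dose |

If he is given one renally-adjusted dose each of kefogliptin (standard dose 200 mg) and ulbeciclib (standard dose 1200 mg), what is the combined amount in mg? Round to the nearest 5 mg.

575 mg

CrCl = (140 − 63) × 92.1 / (72 × 2.4) = 7091.7 / 172.80 ≈ 41.0 mL/min
CrCl ≈ 41 mL/min.
kefogliptin: 25–49 mL/min → 47% of 200 mg = 94 mg.
ulbeciclib: 30–44 mL/min → 40% of 1200 mg = 480 mg.
Total = 94 + 480 = 574 mg.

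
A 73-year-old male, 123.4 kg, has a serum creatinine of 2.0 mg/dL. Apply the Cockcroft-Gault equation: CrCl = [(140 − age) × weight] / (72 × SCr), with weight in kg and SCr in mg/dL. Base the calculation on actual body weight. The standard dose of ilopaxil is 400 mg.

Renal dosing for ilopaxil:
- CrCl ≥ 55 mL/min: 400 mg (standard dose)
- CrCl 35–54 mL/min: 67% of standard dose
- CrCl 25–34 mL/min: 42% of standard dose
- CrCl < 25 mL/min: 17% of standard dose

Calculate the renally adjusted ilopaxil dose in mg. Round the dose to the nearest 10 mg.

400 mg

CrCl = (140 − 73) × 123.4 / (72 × 2) = 8267.8 / 144.00 ≈ 57.4 mL/min
CrCl ≈ 57 mL/min → bracket ≥ 55 mL/min.
100% of 400 mg = 400 mg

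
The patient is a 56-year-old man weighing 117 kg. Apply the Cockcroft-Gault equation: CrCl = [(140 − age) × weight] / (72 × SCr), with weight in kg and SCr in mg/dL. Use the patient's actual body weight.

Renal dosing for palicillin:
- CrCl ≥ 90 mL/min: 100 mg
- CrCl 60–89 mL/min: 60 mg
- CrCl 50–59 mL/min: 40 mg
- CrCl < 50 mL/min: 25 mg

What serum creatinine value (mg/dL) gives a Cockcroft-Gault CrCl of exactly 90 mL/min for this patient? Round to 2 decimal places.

1.52 mg/dL

Standard dose requires CrCl ≥ 90 mL/min.
Set (140 − 56) × 117 / (72 × SCr) = 90
SCr = (140 − 56) × 117 / (72 × 90) = 1.517 mg/dL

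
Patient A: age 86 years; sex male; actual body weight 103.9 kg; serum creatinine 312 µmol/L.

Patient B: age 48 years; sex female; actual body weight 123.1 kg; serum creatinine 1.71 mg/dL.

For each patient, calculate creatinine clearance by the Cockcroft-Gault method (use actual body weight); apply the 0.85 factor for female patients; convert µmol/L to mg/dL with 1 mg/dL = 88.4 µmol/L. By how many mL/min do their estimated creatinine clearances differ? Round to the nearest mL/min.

Patient A: SCr = 312 / 88.4 = 3.529 mg/dL
Patient A: CrCl = (140 − 86) × 103.9 / (72 × 3.529) = 5610.6 / 254.09 ≈ 22.1 mL/min
Patient B: CrCl = (140 − 48) × 123.1 / (72 × 1.71) × 0.85 = 11325.2 / 123.12 × 0.85 ≈ 78.2 mL/min
|22.1 − 78.2| = 56.1 mL/min

56 mL/min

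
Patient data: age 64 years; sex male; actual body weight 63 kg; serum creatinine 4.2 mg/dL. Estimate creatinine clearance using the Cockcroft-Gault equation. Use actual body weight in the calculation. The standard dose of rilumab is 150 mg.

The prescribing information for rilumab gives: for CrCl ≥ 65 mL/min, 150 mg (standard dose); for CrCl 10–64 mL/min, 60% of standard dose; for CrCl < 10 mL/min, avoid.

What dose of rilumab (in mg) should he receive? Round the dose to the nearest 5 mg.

CrCl = (140 − 64) × 63 / (72 × 4.2) = 4788.0 / 302.40 ≈ 15.8 mL/min
CrCl ≈ 16 mL/min → bracket 10–64 mL/min.
60% of 150 mg = 90 mg

90 mg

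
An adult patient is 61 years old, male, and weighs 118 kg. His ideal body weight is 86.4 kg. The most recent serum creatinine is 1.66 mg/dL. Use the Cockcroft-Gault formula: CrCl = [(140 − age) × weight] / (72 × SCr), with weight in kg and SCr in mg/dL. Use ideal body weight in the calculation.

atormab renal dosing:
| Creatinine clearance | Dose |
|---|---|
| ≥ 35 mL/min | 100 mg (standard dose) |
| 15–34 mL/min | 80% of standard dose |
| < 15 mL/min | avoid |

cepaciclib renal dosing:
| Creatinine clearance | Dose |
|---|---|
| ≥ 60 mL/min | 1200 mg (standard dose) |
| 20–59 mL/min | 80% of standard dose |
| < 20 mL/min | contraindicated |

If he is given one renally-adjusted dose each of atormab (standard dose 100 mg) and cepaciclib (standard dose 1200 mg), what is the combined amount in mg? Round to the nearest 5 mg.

CrCl = (140 − 61) × 86.4 / (72 × 1.66) = 6825.6 / 119.52 ≈ 57.1 mL/min
CrCl ≈ 57 mL/min.
atormab: ≥ 35 mL/min → 100% of 100 mg = 100 mg.
cepaciclib: 20–59 mL/min → 80% of 1200 mg = 960 mg.
Total = 100 + 960 = 1060 mg.

1060 mg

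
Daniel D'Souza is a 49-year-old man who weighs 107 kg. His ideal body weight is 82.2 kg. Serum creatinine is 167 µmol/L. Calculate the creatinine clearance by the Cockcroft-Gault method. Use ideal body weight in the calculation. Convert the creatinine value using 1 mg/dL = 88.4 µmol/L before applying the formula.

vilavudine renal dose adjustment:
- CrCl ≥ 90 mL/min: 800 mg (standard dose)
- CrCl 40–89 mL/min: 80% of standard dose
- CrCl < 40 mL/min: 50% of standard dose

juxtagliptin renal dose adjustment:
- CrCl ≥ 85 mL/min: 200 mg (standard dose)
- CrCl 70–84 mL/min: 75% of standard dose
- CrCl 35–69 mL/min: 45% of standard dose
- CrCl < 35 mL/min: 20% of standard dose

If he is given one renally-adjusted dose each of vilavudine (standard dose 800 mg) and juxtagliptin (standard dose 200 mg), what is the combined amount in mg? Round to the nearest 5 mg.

SCr = 167 / 88.4 = 1.889 mg/dL
CrCl = (140 − 49) × 82.2 / (72 × 1.889) = 7480.2 / 136.01 ≈ 55.0 mL/min
CrCl ≈ 55 mL/min.
vilavudine: 40–89 mL/min → 80% of 800 mg = 640 mg.
juxtagliptin: 35–69 mL/min → 45% of 200 mg = 90 mg.
Total = 640 + 90 = 730 mg.

730 mg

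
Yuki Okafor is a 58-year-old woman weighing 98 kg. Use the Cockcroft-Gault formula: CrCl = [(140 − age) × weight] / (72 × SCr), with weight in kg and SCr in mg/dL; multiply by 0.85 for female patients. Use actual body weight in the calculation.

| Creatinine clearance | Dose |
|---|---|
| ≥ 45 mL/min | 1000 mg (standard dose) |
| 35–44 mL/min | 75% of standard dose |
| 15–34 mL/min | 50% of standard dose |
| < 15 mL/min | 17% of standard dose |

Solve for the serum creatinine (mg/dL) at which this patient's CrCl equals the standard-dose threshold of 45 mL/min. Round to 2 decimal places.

Standard dose requires CrCl ≥ 45 mL/min.
Set (140 − 58) × 98 × 0.85 / (72 × SCr) = 45
SCr = (140 − 58) × 98 × 0.85 / (72 × 45) = 2.108 mg/dL

2.11 mg/dL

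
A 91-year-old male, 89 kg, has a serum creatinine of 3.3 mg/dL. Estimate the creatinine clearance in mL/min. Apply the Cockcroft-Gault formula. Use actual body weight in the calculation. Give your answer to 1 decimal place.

18.4 mL/min

CrCl = (140 − 91) × 89 / (72 × 3.3) = 4361.0 / 237.60 ≈ 18.4 mL/min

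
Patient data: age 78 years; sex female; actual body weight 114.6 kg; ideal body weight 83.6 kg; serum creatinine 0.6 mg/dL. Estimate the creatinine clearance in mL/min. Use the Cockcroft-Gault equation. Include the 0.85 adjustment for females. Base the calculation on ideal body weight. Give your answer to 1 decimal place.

CrCl = (140 − 78) × 83.6 / (72 × 0.6) × 0.85 = 5183.2 / 43.20 × 0.85 ≈ 102.0 mL/min

102.0 mL/min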